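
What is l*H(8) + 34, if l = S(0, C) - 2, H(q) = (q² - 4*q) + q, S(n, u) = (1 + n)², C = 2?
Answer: -6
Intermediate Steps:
H(q) = q² - 3*q
l = -1 (l = (1 + 0)² - 2 = 1² - 2 = 1 - 2 = -1)
l*H(8) + 34 = -8*(-3 + 8) + 34 = -8*5 + 34 = -1*40 + 34 = -40 + 34 = -6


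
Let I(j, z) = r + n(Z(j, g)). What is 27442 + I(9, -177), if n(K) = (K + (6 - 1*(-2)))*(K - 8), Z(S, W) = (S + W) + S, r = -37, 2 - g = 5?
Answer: 27566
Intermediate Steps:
g = -3 (g = 2 - 1*5 = 2 - 5 = -3)
Z(S, W) = W + 2*S
n(K) = (-8 + K)*(8 + K) (n(K) = (K + (6 + 2))*(-8 + K) = (K + 8)*(-8 + K) = (8 + K)*(-8 + K) = (-8 + K)*(8 + K))
I(j, z) = -101 + (-3 + 2*j)² (I(j, z) = -37 + (-64 + (-3 + 2*j)²) = -101 + (-3 + 2*j)²)
27442 + I(9, -177) = 27442 + (-101 + (-3 + 2*9)²) = 27442 + (-101 + (-3 + 18)²) = 27442 + (-101 + 15²) = 27442 + (-101 + 225) = 27442 + 124 = 27566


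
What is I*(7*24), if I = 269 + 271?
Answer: 90720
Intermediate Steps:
I = 540
I*(7*24) = 540*(7*24) = 540*168 = 90720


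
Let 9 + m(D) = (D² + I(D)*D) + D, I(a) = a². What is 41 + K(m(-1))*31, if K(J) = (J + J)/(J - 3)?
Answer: 1153/13 ≈ 88.692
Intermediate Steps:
m(D) = -9 + D + D² + D³ (m(D) = -9 + ((D² + D²*D) + D) = -9 + ((D² + D³) + D) = -9 + (D + D² + D³) = -9 + D + D² + D³)
K(J) = 2*J/(-3 + J) (K(J) = (2*J)/(-3 + J) = 2*J/(-3 + J))
41 + K(m(-1))*31 = 41 + (2*(-9 - 1 + (-1)² + (-1)³)/(-3 + (-9 - 1 + (-1)² + (-1)³)))*31 = 41 + (2*(-9 - 1 + 1 - 1)/(-3 + (-9 - 1 + 1 - 1)))*31 = 41 + (2*(-10)/(-3 - 10))*31 = 41 + (2*(-10)/(-13))*31 = 41 + (2*(-10)*(-1/13))*31 = 41 + (20/13)*31 = 41 + 620/13 = 1153/13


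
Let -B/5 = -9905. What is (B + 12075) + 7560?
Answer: 69160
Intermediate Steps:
B = 49525 (B = -5*(-9905) = 49525)
(B + 12075) + 7560 = (49525 + 12075) + 7560 = 61600 + 7560 = 69160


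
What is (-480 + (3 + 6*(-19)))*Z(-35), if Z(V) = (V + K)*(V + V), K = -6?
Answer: -1696170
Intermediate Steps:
Z(V) = 2*V*(-6 + V) (Z(V) = (V - 6)*(V + V) = (-6 + V)*(2*V) = 2*V*(-6 + V))
(-480 + (3 + 6*(-19)))*Z(-35) = (-480 + (3 + 6*(-19)))*(2*(-35)*(-6 - 35)) = (-480 + (3 - 114))*(2*(-35)*(-41)) = (-480 - 111)*2870 = -591*2870 = -1696170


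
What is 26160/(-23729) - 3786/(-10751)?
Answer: -191408166/255110479 ≈ -0.75030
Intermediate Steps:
26160/(-23729) - 3786/(-10751) = 26160*(-1/23729) - 3786*(-1/10751) = -26160/23729 + 3786/10751 = -191408166/255110479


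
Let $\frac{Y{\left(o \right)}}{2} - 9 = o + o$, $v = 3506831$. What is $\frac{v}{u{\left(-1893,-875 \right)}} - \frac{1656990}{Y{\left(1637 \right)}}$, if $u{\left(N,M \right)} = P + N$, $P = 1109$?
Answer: $- \frac{248213597}{52528} \approx -4725.4$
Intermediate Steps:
$Y{\left(o \right)} = 18 + 4 o$ ($Y{\left(o \right)} = 18 + 2 \left(o + o\right) = 18 + 2 \cdot 2 o = 18 + 4 o$)
$u{\left(N,M \right)} = 1109 + N$
$\frac{v}{u{\left(-1893,-875 \right)}} - \frac{1656990}{Y{\left(1637 \right)}} = \frac{3506831}{1109 - 1893} - \frac{1656990}{18 + 4 \cdot 1637} = \frac{3506831}{-784} - \frac{1656990}{18 + 6548} = 3506831 \left(- \frac{1}{784}\right) - \frac{1656990}{6566} = - \frac{3506831}{784} - \frac{828495}{3283} = - \frac{248213597}{52528}$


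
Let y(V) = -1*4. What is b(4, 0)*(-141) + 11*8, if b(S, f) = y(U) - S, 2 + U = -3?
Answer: 1216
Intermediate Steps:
U = -5 (U = -2 - 3 = -5)
y(V) = -4
b(S, f) = -4 - S
b(4, 0)*(-141) + 11*8 = (-4 - 1*4)*(-141) + 11*8 = (-4 - 4)*(-141) + 88 = -8*(-141) + 88 = 1128 + 88 = 1216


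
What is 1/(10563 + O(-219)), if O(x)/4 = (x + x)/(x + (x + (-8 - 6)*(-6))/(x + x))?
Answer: 10643/112507273 ≈ 9.4598e-5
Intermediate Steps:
O(x) = 8*x/(x + (84 + x)/(2*x)) (O(x) = 4*((x + x)/(x + (x + (-8 - 6)*(-6))/(x + x))) = 4*((2*x)/(x + (x - 14*(-6))/((2*x)))) = 4*((2*x)/(x + (x + 84)*(1/(2*x)))) = 4*((2*x)/(x + (84 + x)*(1/(2*x)))) = 4*((2*x)/(x + (84 + x)/(2*x))) = 4*(2*x/(x + (84 + x)/(2*x))) = 8*x/(x + (84 + x)/(2*x)))
1/(10563 + O(-219)) = 1/(10563 + 16*(-219)²/(84 - 219 + 2*(-219)²)) = 1/(10563 + 16*47961/(84 - 219 + 2*47961)) = 1/(10563 + 16*47961/(84 - 219 + 95922)) = 1/(10563 + 16*47961/95787) = 1/(10563 + 16*47961*(1/95787)) = 1/(10563 + 85264/10643) = 1/(112507273/10643) = 10643/112507273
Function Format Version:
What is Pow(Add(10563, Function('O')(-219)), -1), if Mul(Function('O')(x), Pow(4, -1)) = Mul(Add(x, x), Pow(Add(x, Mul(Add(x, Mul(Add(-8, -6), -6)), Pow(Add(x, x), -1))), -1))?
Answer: Rational(10643, 112507273) ≈ 9.4598e-5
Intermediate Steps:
Function('O')(x) = Mul(8, x, Pow(Add(x, Mul(Rational(1, 2), Pow(x, -1), Add(84, x))), -1)) (Function('O')(x) = Mul(4, Mul(Add(x, x), Pow(Add(x, Mul(Add(x, Mul(Add(-8, -6), -6)), Pow(Add(x, x), -1))), -1))) = Mul(4, Mul(Mul(2, x), Pow(Add(x, Mul(Add(x, Mul(-14, -6)), Pow(Mul(2, x), -1))), -1))) = Mul(4, Mul(Mul(2, x), Pow(Add(x, Mul(Add(x, 84), Mul(Rational(1, 2), Pow(x, -1)))), -1))) = Mul(4, Mul(Mul(2, x), Pow(Add(x, Mul(Add(84, x), Mul(Rational(1, 2), Pow(x, -1)))), -1))) = Mul(4, Mul(Mul(2, x), Pow(Add(x, Mul(Rational(1, 2), Pow(x, -1), Add(84, x))), -1))) = Mul(4, Mul(2, x, Pow(Add(x, Mul(Rational(1, 2), Pow(x, -1), Add(84, x))), -1))) = Mul(8, x, Pow(Add(x, Mul(Rational(1, 2), Pow(x, -1), Add(84, x))), -1)))
Pow(Add(10563, Function('O')(-219)), -1) = Pow(Add(10563, Mul(16, Pow(-219, 2), Pow(Add(84, -219, Mul(2, Pow(-219, 2))), -1))), -1) = Pow(Add(10563, Mul(16, 47961, Pow(Add(84, -219, Mul(2, 47961)), -1))), -1) = Pow(Add(10563, Mul(16, 47961, Pow(Add(84, -219, 95922), -1))), -1) = Pow(Add(10563, Mul(16, 47961, Pow(95787, -1))), -1) = Pow(Add(10563, Mul(16, 47961, Rational(1, 95787))), -1) = Pow(Add(10563, Rational(85264, 10643)), -1) = Pow(Rational(112507273, 10643), -1) = Rational(10643, 112507273)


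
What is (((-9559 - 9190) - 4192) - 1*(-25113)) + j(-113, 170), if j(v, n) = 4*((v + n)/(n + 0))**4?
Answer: 453529586001/208802500 ≈ 2172.1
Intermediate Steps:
j(v, n) = 4*(n + v)**4/n**4 (j(v, n) = 4*((n + v)/n)**4 = 4*((n + v)**4/n**4) = 4*(n + v)**4/n**4)
(((-9559 - 9190) - 4192) - 1*(-25113)) + j(-113, 170) = (((-9559 - 9190) - 4192) - 1*(-25113)) + 4*(170 - 113)**4/170**4 = ((-18749 - 4192) + 25113) + 4*(1/835210000)*57**4 = (-22941 + 25113) + 4*(1/835210000)*10556001 = 2172 + 10556001/208802500 = 453529586001/208802500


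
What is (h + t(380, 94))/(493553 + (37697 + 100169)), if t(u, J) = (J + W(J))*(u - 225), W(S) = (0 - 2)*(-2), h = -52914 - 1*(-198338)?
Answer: 53538/210473 ≈ 0.25437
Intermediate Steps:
h = 145424 (h = -52914 + 198338 = 145424)
W(S) = 4 (W(S) = -2*(-2) = 4)
t(u, J) = (-225 + u)*(4 + J) (t(u, J) = (J + 4)*(u - 225) = (4 + J)*(-225 + u) = (-225 + u)*(4 + J))
(h + t(380, 94))/(493553 + (37697 + 100169)) = (145424 + (-900 - 225*94 + 4*380 + 94*380))/(493553 + (37697 + 100169)) = (145424 + (-900 - 21150 + 1520 + 35720))/(493553 + 137866) = (145424 + 15190)/631419 = 160614*(1/631419) = 53538/210473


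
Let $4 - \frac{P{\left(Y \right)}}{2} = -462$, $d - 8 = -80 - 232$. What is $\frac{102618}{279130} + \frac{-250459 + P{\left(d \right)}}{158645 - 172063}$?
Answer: $\frac{35513699917}{1872683170} \approx 18.964$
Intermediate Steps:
$d = -304$ ($d = 8 - 312 = -304$)
$P{\left(Y \right)} = 932$ ($P{\left(Y \right)} = 8 - -924 = 8 + 924 = 932$)
$\frac{102618}{279130} + \frac{-250459 + P{\left(d \right)}}{158645 - 172063} = \frac{102618}{279130} + \frac{-250459 + 932}{158645 - 172063} = 102618 \cdot \frac{1}{279130} - \frac{249527}{-13418} = \frac{51309}{139565} - - \frac{249527}{13418} = \frac{51309}{139565} + \frac{249527}{13418} = \frac{35513699917}{1872683170}$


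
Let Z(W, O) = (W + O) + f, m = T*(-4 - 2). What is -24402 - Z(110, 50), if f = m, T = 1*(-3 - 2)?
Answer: -24592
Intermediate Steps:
T = -5 (T = 1*(-5) = -5)
m = 30 (m = -5*(-4 - 2) = -5*(-6) = 30)
f = 30
Z(W, O) = 30 + O + W (Z(W, O) = (W + O) + 30 = (O + W) + 30 = 30 + O + W)
-24402 - Z(110, 50) = -24402 - (30 + 50 + 110) = -24402 - 1*190 = -24402 - 190 = -24592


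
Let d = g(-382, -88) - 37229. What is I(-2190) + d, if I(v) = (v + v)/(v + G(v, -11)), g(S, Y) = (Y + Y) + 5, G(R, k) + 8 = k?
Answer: -82612220/2209 ≈ -37398.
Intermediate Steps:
G(R, k) = -8 + k
g(S, Y) = 5 + 2*Y (g(S, Y) = 2*Y + 5 = 5 + 2*Y)
I(v) = 2*v/(-19 + v) (I(v) = (v + v)/(v + (-8 - 11)) = (2*v)/(v - 19) = (2*v)/(-19 + v) = 2*v/(-19 + v))
d = -37400 (d = (5 + 2*(-88)) - 37229 = (5 - 176) - 37229 = -171 - 37229 = -37400)
I(-2190) + d = 2*(-2190)/(-19 - 2190) - 37400 = 2*(-2190)/(-2209) - 37400 = 2*(-2190)*(-1/2209) - 37400 = 4380/2209 - 37400 = -82612220/2209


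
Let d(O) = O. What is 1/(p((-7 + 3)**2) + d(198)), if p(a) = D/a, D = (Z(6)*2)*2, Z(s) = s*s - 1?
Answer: 4/827 ≈ 0.0048368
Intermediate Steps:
Z(s) = -1 + s**2 (Z(s) = s**2 - 1 = -1 + s**2)
D = 140 (D = ((-1 + 6**2)*2)*2 = ((-1 + 36)*2)*2 = (35*2)*2 = 70*2 = 140)
p(a) = 140/a
1/(p((-7 + 3)**2) + d(198)) = 1/(140/((-7 + 3)**2) + 198) = 1/(140/((-4)**2) + 198) = 1/(140/16 + 198) = 1/(140*(1/16) + 198) = 1/(35/4 + 198) = 1/(827/4) = 4/827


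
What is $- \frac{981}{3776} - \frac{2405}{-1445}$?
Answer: $\frac{1532747}{1091264} \approx 1.4046$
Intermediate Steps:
$- \frac{981}{3776} - \frac{2405}{-1445} = \left(-981\right) \frac{1}{3776} - - \frac{481}{289} = - \frac{981}{3776} + \frac{481}{289} = \frac{1532747}{1091264}$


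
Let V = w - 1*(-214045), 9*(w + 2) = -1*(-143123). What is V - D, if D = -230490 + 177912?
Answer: 2542712/9 ≈ 2.8252e+5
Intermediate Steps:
w = 143105/9 (w = -2 + (-1*(-143123))/9 = -2 + (1/9)*143123 = -2 + 143123/9 = 143105/9 ≈ 15901.)
D = -52578
V = 2069510/9 (V = 143105/9 - 1*(-214045) = 143105/9 + 214045 = 2069510/9 ≈ 2.2995e+5)
V - D = 2069510/9 - 1*(-52578) = 2069510/9 + 52578 = 2542712/9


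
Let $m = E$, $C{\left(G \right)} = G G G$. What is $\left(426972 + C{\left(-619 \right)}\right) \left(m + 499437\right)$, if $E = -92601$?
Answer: $-96318295660332$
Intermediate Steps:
$C{\left(G \right)} = G^{3}$ ($C{\left(G \right)} = G^{2} G = G^{3}$)
$m = -92601$
$\left(426972 + C{\left(-619 \right)}\right) \left(m + 499437\right) = \left(426972 + \left(-619\right)^{3}\right) \left(-92601 + 499437\right) = \left(426972 - 237176659\right) 406836 = \left(-236749687\right) 406836 = -96318295660332$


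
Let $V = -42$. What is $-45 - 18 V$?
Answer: $711$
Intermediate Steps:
$-45 - 18 V = -45 - -756 = -45 + 756 = 711$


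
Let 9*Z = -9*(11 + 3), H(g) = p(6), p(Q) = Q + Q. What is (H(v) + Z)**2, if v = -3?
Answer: 4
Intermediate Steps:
p(Q) = 2*Q
H(g) = 12 (H(g) = 2*6 = 12)
Z = -14 (Z = (-9*(11 + 3))/9 = (-9*14)/9 = (1/9)*(-126) = -14)
(H(v) + Z)**2 = (12 - 14)**2 = (-2)**2 = 4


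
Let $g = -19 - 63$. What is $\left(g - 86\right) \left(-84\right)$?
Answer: $14112$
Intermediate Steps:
$g = -82$
$\left(g - 86\right) \left(-84\right) = \left(-82 - 86\right) \left(-84\right) = \left(-168\right) \left(-84\right) = 14112$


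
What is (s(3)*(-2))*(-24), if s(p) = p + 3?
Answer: 288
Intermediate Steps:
s(p) = 3 + p
(s(3)*(-2))*(-24) = ((3 + 3)*(-2))*(-24) = (6*(-2))*(-24) = -12*(-24) = 288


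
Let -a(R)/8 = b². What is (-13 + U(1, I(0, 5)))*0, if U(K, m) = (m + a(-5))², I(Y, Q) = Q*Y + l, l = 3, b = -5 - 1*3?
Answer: 0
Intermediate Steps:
b = -8 (b = -5 - 3 = -8)
a(R) = -512 (a(R) = -8*(-8)² = -8*64 = -512)
I(Y, Q) = 3 + Q*Y (I(Y, Q) = Q*Y + 3 = 3 + Q*Y)
U(K, m) = (-512 + m)² (U(K, m) = (m - 512)² = (-512 + m)²)
(-13 + U(1, I(0, 5)))*0 = (-13 + (-512 + (3 + 5*0))²)*0 = (-13 + (-512 + (3 + 0))²)*0 = (-13 + (-512 + 3)²)*0 = (-13 + (-509)²)*0 = (-13 + 259081)*0 = 259068*0 = 0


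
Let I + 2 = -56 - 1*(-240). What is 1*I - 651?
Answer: -469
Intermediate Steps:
I = 182 (I = -2 + (-56 - 1*(-240)) = -2 + (-56 + 240) = -2 + 184 = 182)
1*I - 651 = 1*182 - 651 = 182 - 651 = -469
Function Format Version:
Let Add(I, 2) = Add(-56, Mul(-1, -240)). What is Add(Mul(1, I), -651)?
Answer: -469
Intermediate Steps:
I = 182 (I = Add(-2, Add(-56, Mul(-1, -240))) = Add(-2, Add(-56, 240)) = Add(-2, 184) = 182)
Add(Mul(1, I), -651) = Add(Mul(1, 182), -651) = Add(182, -651) = -469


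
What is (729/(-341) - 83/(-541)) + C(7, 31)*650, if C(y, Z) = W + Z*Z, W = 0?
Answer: 115235690564/184481 ≈ 6.2465e+5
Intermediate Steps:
C(y, Z) = Z**2 (C(y, Z) = 0 + Z*Z = 0 + Z**2 = Z**2)
(729/(-341) - 83/(-541)) + C(7, 31)*650 = (729/(-341) - 83/(-541)) + 31**2*650 = (729*(-1/341) - 83*(-1/541)) + 961*650 = (-729/341 + 83/541) + 624650 = -366086/184481 + 624650 = 115235690564/184481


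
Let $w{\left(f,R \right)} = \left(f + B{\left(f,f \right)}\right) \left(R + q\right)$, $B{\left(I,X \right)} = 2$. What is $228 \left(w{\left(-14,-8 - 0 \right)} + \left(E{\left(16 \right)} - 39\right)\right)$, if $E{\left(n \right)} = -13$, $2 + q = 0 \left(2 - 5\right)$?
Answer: $15504$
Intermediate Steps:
$q = -2$ ($q = -2 + 0 \left(2 - 5\right) = -2 + 0 \left(-3\right) = -2 + 0 = -2$)
$w{\left(f,R \right)} = \left(-2 + R\right) \left(2 + f\right)$ ($w{\left(f,R \right)} = \left(f + 2\right) \left(R - 2\right) = \left(2 + f\right) \left(-2 + R\right) = \left(-2 + R\right) \left(2 + f\right)$)
$228 \left(w{\left(-14,-8 - 0 \right)} + \left(E{\left(16 \right)} - 39\right)\right) = 228 \left(\left(-4 - -28 + 2 \left(-8 - 0\right) + \left(-8 - 0\right) \left(-14\right)\right) - 52\right) = 228 \left(\left(-4 + 28 + 2 \left(-8 + 0\right) + \left(-8 + 0\right) \left(-14\right)\right) - 52\right) = 228 \left(\left(-4 + 28 + 2 \left(-8\right) - -112\right) - 52\right) = 228 \left(\left(-4 + 28 - 16 + 112\right) - 52\right) = 228 \left(120 - 52\right) = 228 \cdot 68 = 15504$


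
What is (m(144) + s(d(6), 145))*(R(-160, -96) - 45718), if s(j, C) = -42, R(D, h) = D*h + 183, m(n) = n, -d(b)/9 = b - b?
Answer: -3077850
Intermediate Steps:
d(b) = 0 (d(b) = -9*(b - b) = -9*0 = 0)
R(D, h) = 183 + D*h
(m(144) + s(d(6), 145))*(R(-160, -96) - 45718) = (144 - 42)*((183 - 160*(-96)) - 45718) = 102*((183 + 15360) - 45718) = 102*(15543 - 45718) = 102*(-30175) = -3077850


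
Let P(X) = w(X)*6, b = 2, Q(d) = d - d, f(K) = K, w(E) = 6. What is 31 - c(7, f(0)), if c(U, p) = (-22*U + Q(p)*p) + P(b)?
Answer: 149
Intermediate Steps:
Q(d) = 0
P(X) = 36 (P(X) = 6*6 = 36)
c(U, p) = 36 - 22*U (c(U, p) = (-22*U + 0*p) + 36 = (-22*U + 0) + 36 = -22*U + 36 = 36 - 22*U)
31 - c(7, f(0)) = 31 - (36 - 22*7) = 31 - (36 - 154) = 31 - 1*(-118) = 31 + 118 = 149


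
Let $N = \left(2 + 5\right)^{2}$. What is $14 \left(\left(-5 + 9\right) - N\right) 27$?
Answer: $-17010$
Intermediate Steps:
$N = 49$ ($N = 7^{2} = 49$)
$14 \left(\left(-5 + 9\right) - N\right) 27 = 14 \left(\left(-5 + 9\right) - 49\right) 27 = 14 \left(4 - 49\right) 27 = 14 \left(-45\right) 27 = \left(-630\right) 27 = -17010$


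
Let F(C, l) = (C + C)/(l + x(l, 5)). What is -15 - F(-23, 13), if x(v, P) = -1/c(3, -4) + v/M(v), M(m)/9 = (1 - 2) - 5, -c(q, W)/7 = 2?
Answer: -27681/2425 ≈ -11.415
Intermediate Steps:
c(q, W) = -14 (c(q, W) = -7*2 = -14)
M(m) = -54 (M(m) = 9*((1 - 2) - 5) = 9*(-1 - 5) = 9*(-6) = -54)
x(v, P) = 1/14 - v/54 (x(v, P) = -1/(-14) + v/(-54) = -1*(-1/14) + v*(-1/54) = 1/14 - v/54)
F(C, l) = 2*C/(1/14 + 53*l/54) (F(C, l) = (C + C)/(l + (1/14 - l/54)) = (2*C)/(1/14 + 53*l/54) = 2*C/(1/14 + 53*l/54))
-15 - F(-23, 13) = -15 - 756*(-23)/(27 + 371*13) = -15 - 756*(-23)/(27 + 4823) = -15 - 756*(-23)/4850 = -15 - 1*(-8694/2425) = -15 + 8694/2425 = -27681/2425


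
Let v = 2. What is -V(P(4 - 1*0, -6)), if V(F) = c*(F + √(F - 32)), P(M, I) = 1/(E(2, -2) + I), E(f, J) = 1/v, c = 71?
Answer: 142/11 - 71*I*√3894/11 ≈ 12.909 - 402.78*I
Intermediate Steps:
E(f, J) = ½ (E(f, J) = 1/2 = ½)
P(M, I) = 1/(½ + I)
V(F) = 71*F + 71*√(-32 + F) (V(F) = 71*(F + √(F - 32)) = 71*(F + √(-32 + F)) = 71*F + 71*√(-32 + F))
-V(P(4 - 1*0, -6)) = -(71*(2/(1 + 2*(-6))) + 71*√(-32 + 2/(1 + 2*(-6)))) = -(71*(2/(1 - 12)) + 71*√(-32 + 2/(1 - 12))) = -(71*(2/(-11)) + 71*√(-32 + 2/(-11))) = -(71*(2*(-1/11)) + 71*√(-32 + 2*(-1/11))) = -(71*(-2/11) + 71*√(-32 - 2/11)) = -(-142/11 + 71*√(-354/11)) = -(-142/11 + 71*(I*√3894/11)) = -(-142/11 + 71*I*√3894/11) = 142/11 - 71*I*√3894/11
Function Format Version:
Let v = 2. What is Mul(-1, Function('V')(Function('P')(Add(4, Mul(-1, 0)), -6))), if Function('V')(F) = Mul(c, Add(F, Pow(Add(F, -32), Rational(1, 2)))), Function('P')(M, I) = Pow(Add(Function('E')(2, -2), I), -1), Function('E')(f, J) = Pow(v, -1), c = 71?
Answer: Add(Rational(142, 11), Mul(Rational(-71, 11), I, Pow(3894, Rational(1, 2)))) ≈ Add(12.909, Mul(-402.78, I))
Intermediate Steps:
Function('E')(f, J) = Rational(1, 2) (Function('E')(f, J) = Pow(2, -1) = Rational(1, 2))
Function('P')(M, I) = Pow(Add(Rational(1, 2), I), -1)
Function('V')(F) = Add(Mul(71, F), Mul(71, Pow(Add(-32, F), Rational(1, 2)))) (Function('V')(F) = Mul(71, Add(F, Pow(Add(F, -32), Rational(1, 2)))) = Mul(71, Add(F, Pow(Add(-32, F), Rational(1, 2)))) = Add(Mul(71, F), Mul(71, Pow(Add(-32, F), Rational(1, 2)))))
Mul(-1, Function('V')(Function('P')(Add(4, Mul(-1, 0)), -6))) = Mul(-1, Add(Mul(71, Mul(2, Pow(Add(1, Mul(2, -6)), -1))), Mul(71, Pow(Add(-32, Mul(2, Pow(Add(1, Mul(2, -6)), -1))), Rational(1, 2))))) = Mul(-1, Add(Mul(71, Mul(2, Pow(Add(1, -12), -1))), Mul(71, Pow(Add(-32, Mul(2, Pow(Add(1, -12), -1))), Rational(1, 2))))) = Mul(-1, Add(Mul(71, Mul(2, Pow(-11, -1))), Mul(71, Pow(Add(-32, Mul(2, Pow(-11, -1))), Rational(1, 2))))) = Mul(-1, Add(Mul(71, Mul(2, Rational(-1, 11))), Mul(71, Pow(Add(-32, Mul(2, Rational(-1, 11))), Rational(1, 2))))) = Mul(-1, Add(Mul(71, Rational(-2, 11)), Mul(71, Pow(Add(-32, Rational(-2, 11)), Rational(1, 2))))) = Mul(-1, Add(Rational(-142, 11), Mul(71, Pow(Rational(-354, 11), Rational(1, 2))))) = Mul(-1, Add(Rational(-142, 11), Mul(71, Mul(Rational(1, 11), I, Pow(3894, Rational(1, 2)))))) = Mul(-1, Add(Rational(-142, 11), Mul(Rational(71, 11), I, Pow(3894, Rational(1, 2))))) = Add(Rational(142, 11), Mul(Rational(-71, 11), I, Pow(3894, Rational(1, 2))))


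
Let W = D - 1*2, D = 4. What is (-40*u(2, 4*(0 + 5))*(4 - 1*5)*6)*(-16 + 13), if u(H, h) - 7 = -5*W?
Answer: 2160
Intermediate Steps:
W = 2 (W = 4 - 1*2 = 4 - 2 = 2)
u(H, h) = -3 (u(H, h) = 7 - 5*2 = 7 - 10 = -3)
(-40*u(2, 4*(0 + 5))*(4 - 1*5)*6)*(-16 + 13) = (-40*(-3*(4 - 1*5))*6)*(-16 + 13) = -40*(-3*(4 - 5))*6*(-3) = -40*(-3*(-1))*6*(-3) = -120*6*(-3) = -40*18*(-3) = -720*(-3) = 2160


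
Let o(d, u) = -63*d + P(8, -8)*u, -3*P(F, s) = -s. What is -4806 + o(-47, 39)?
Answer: -1949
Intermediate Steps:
P(F, s) = s/3 (P(F, s) = -(-1)*s/3 = s/3)
o(d, u) = -63*d - 8*u/3 (o(d, u) = -63*d + ((⅓)*(-8))*u = -63*d - 8*u/3)
-4806 + o(-47, 39) = -4806 + (-63*(-47) - 8/3*39) = -4806 + (2961 - 104) = -4806 + 2857 = -1949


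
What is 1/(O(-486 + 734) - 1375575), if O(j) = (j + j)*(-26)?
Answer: -1/1388471 ≈ -7.2022e-7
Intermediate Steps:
O(j) = -52*j (O(j) = (2*j)*(-26) = -52*j)
1/(O(-486 + 734) - 1375575) = 1/(-52*(-486 + 734) - 1375575) = 1/(-52*248 - 1375575) = 1/(-12896 - 1375575) = 1/(-1388471) = -1/1388471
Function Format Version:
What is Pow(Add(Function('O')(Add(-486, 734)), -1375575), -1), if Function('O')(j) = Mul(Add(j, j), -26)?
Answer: Rational(-1, 1388471) ≈ -7.2022e-7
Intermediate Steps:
Function('O')(j) = Mul(-52, j) (Function('O')(j) = Mul(Mul(2, j), -26) = Mul(-52, j))
Pow(Add(Function('O')(Add(-486, 734)), -1375575), -1) = Pow(Add(Mul(-52, Add(-486, 734)), -1375575), -1) = Pow(Add(Mul(-52, 248), -1375575), -1) = Pow(Add(-12896, -1375575), -1) = Pow(-1388471, -1) = Rational(-1, 1388471)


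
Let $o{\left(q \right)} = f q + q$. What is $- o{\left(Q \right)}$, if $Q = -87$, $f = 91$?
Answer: $8004$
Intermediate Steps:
$o{\left(q \right)} = 92 q$ ($o{\left(q \right)} = 91 q + q = 92 q$)
$- o{\left(Q \right)} = - 92 \left(-87\right) = \left(-1\right) \left(-8004\right) = 8004$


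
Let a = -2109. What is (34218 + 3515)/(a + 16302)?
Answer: 37733/14193 ≈ 2.6586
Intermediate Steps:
(34218 + 3515)/(a + 16302) = (34218 + 3515)/(-2109 + 16302) = 37733/14193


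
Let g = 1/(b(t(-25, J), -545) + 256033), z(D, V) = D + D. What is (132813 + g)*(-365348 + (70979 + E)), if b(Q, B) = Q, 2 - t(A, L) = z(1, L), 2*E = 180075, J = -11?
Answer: -6948192704660145/256033 ≈ -2.7138e+10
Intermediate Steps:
E = 180075/2 (E = (½)*180075 = 180075/2 ≈ 90038.)
z(D, V) = 2*D
t(A, L) = 0 (t(A, L) = 2 - 2 = 0)
g = 1/256033 (g = 1/(0 + 256033) = 1/256033 ≈ 3.9057e-6)
(132813 + g)*(-365348 + (70979 + E)) = (132813 + 1/256033)*(-365348 + (70979 + 180075/2)) = 34004510830*(-365348 + 322033/2)/256033 = (34004510830/256033)*(-408663/2) = -6948192704660145/256033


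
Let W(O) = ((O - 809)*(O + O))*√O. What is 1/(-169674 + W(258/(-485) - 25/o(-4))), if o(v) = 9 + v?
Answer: -2276638079322215625/392314546324485437944346 - 124659109920700*I*√1301255/196157273162242718972173 ≈ -5.8031e-6 - 7.2494e-7*I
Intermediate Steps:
W(O) = 2*O^(3/2)*(-809 + O) (W(O) = ((-809 + O)*(2*O))*√O = (2*O*(-809 + O))*√O = 2*O^(3/2)*(-809 + O))
1/(-169674 + W(258/(-485) - 25/o(-4))) = 1/(-169674 + 2*(258/(-485) - 25/(9 - 4))^(3/2)*(-809 + (258/(-485) - 25/(9 - 4)))) = 1/(-169674 + 2*(258*(-1/485) - 25/5)^(3/2)*(-809 + (258*(-1/485) - 25/5))) = 1/(-169674 + 2*(-258/485 - 25*⅕)^(3/2)*(-809 + (-258/485 - 25*⅕))) = 1/(-169674 + 2*(-258/485 - 5)^(3/2)*(-809 + (-258/485 - 5))) = 1/(-169674 + 2*(-2683/485)^(3/2)*(-809 - 2683/485)) = 1/(-169674 + 2*(-2683*I*√1301255/235225)*(-395048/485)) = 1/(-169674 + 2119827568*I*√1301255/114084125)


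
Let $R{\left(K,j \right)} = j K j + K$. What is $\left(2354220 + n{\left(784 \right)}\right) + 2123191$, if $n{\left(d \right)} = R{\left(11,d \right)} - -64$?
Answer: $11238702$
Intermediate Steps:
$R{\left(K,j \right)} = K + K j^{2}$ ($R{\left(K,j \right)} = K j j + K = K j^{2} + K = K + K j^{2}$)
$n{\left(d \right)} = 75 + 11 d^{2}$ ($n{\left(d \right)} = 11 \left(1 + d^{2}\right) - -64 = \left(11 + 11 d^{2}\right) + 64 = 75 + 11 d^{2}$)
$\left(2354220 + n{\left(784 \right)}\right) + 2123191 = \left(2354220 + \left(75 + 11 \cdot 784^{2}\right)\right) + 2123191 = \left(2354220 + \left(75 + 11 \cdot 614656\right)\right) + 2123191 = \left(2354220 + \left(75 + 6761216\right)\right) + 2123191 = \left(2354220 + 6761291\right) + 2123191 = 9115511 + 2123191 = 11238702$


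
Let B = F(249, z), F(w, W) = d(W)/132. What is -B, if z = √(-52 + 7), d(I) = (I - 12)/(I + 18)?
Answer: 19/5412 - 5*I*√5/2706 ≈ 0.0035107 - 0.0041317*I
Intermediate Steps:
d(I) = (-12 + I)/(18 + I)
z = 3*I*√5 (z = √(-45) = 3*I*√5 ≈ 6.7082*I)
F(w, W) = (-12 + W)/(132*(18 + W)) (F(w, W) = ((-12 + W)/(18 + W))/132 = ((-12 + W)/(18 + W))*(1/132) = (-12 + W)/(132*(18 + W)))
B = (-12 + 3*I*√5)/(132*(18 + 3*I*√5)) ≈ -0.0035107 + 0.0041317*I
-B = -(-19/5412 + 5*I*√5/2706) = 19/5412 - 5*I*√5/2706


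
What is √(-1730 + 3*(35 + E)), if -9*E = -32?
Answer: I*√14529/3 ≈ 40.179*I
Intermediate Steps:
E = 32/9 (E = -⅑*(-32) = 32/9 ≈ 3.5556)
√(-1730 + 3*(35 + E)) = √(-1730 + 3*(35 + 32/9)) = √(-1730 + 3*(347/9)) = √(-1730 + 347/3) = √(-4843/3) = I*√14529/3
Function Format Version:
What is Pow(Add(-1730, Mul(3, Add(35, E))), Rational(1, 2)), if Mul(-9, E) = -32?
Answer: Mul(Rational(1, 3), I, Pow(14529, Rational(1, 2))) ≈ Mul(40.179, I)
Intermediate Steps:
E = Rational(32, 9) (E = Mul(Rational(-1, 9), -32) = Rational(32, 9) ≈ 3.5556)
Pow(Add(-1730, Mul(3, Add(35, E))), Rational(1, 2)) = Pow(Add(-1730, Mul(3, Add(35, Rational(32, 9)))), Rational(1, 2)) = Pow(Add(-1730, Mul(3, Rational(347, 9))), Rational(1, 2)) = Pow(Add(-1730, Rational(347, 3)), Rational(1, 2)) = Pow(Rational(-4843, 3), Rational(1, 2)) = Mul(Rational(1, 3), I, Pow(14529, Rational(1, 2)))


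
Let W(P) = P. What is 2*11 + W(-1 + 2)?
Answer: 23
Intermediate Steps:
2*11 + W(-1 + 2) = 2*11 + (-1 + 2) = 22 + 1 = 23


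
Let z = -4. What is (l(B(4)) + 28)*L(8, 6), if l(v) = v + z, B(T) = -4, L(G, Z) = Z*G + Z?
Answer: 1080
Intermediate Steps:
L(G, Z) = Z + G*Z (L(G, Z) = G*Z + Z = Z + G*Z)
l(v) = -4 + v (l(v) = v - 4 = -4 + v)
(l(B(4)) + 28)*L(8, 6) = ((-4 - 4) + 28)*(6*(1 + 8)) = (-8 + 28)*(6*9) = 20*54 = 1080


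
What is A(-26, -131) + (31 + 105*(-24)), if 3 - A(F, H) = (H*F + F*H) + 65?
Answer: -9363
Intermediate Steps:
A(F, H) = -62 - 2*F*H (A(F, H) = 3 - ((H*F + F*H) + 65) = 3 - ((F*H + F*H) + 65) = 3 - (2*F*H + 65) = 3 - (65 + 2*F*H) = 3 + (-65 - 2*F*H) = -62 - 2*F*H)
A(-26, -131) + (31 + 105*(-24)) = (-62 - 2*(-26)*(-131)) + (31 + 105*(-24)) = (-62 - 6812) + (31 - 2520) = -6874 - 2489 = -9363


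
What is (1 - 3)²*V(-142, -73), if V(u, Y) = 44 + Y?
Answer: -116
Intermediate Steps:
(1 - 3)²*V(-142, -73) = (1 - 3)²*(44 - 73) = (-2)²*(-29) = 4*(-29) = -116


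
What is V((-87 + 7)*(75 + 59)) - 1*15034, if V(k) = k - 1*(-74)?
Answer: -25680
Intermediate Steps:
V(k) = 74 + k (V(k) = k + 74 = 74 + k)
V((-87 + 7)*(75 + 59)) - 1*15034 = (74 + (-87 + 7)*(75 + 59)) - 1*15034 = (74 - 80*134) - 15034 = (74 - 10720) - 15034 = -10646 - 15034 = -25680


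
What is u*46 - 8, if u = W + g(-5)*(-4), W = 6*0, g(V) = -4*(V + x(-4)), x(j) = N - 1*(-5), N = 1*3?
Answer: 2200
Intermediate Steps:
N = 3
x(j) = 8 (x(j) = 3 - 1*(-5) = 3 + 5 = 8)
g(V) = -32 - 4*V (g(V) = -4*(V + 8) = -4*(8 + V) = -32 - 4*V)
W = 0
u = 48 (u = 0 + (-32 - 4*(-5))*(-4) = 0 + (-32 + 20)*(-4) = 0 - 12*(-4) = 0 + 48 = 48)
u*46 - 8 = 48*46 - 8 = 2208 - 8 = 2200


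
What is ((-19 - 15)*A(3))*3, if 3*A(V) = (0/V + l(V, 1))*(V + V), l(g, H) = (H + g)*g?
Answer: -2448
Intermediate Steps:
l(g, H) = g*(H + g)
A(V) = 2*V²*(1 + V)/3 (A(V) = ((0/V + V*(1 + V))*(V + V))/3 = ((0 + V*(1 + V))*(2*V))/3 = ((V*(1 + V))*(2*V))/3 = (2*V²*(1 + V))/3 = 2*V²*(1 + V)/3)
((-19 - 15)*A(3))*3 = ((-19 - 15)*((⅔)*3²*(1 + 3)))*3 = -68*9*4/3*3 = -34*24*3 = -816*3 = -2448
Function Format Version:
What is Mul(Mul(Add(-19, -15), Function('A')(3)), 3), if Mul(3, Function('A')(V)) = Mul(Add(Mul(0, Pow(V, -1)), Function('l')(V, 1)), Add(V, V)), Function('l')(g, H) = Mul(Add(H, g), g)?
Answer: -2448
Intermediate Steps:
Function('l')(g, H) = Mul(g, Add(H, g))
Function('A')(V) = Mul(Rational(2, 3), Pow(V, 2), Add(1, V)) (Function('A')(V) = Mul(Rational(1, 3), Mul(Add(Mul(0, Pow(V, -1)), Mul(V, Add(1, V))), Add(V, V))) = Mul(Rational(1, 3), Mul(Add(0, Mul(V, Add(1, V))), Mul(2, V))) = Mul(Rational(1, 3), Mul(Mul(V, Add(1, V)), Mul(2, V))) = Mul(Rational(1, 3), Mul(2, Pow(V, 2), Add(1, V))) = Mul(Rational(2, 3), Pow(V, 2), Add(1, V)))
Mul(Mul(Add(-19, -15), Function('A')(3)), 3) = Mul(Mul(Add(-19, -15), Mul(Rational(2, 3), Pow(3, 2), Add(1, 3))), 3) = Mul(Mul(-34, Mul(Rational(2, 3), 9, 4)), 3) = Mul(Mul(-34, 24), 3) = Mul(-816, 3) = -2448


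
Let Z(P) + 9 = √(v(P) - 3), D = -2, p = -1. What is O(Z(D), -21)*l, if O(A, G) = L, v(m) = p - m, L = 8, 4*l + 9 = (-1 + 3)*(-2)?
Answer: -26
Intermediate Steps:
l = -13/4 (l = -9/4 + ((-1 + 3)*(-2))/4 = -9/4 + (2*(-2))/4 = -9/4 + (¼)*(-4) = -9/4 - 1 = -13/4 ≈ -3.2500)
v(m) = -1 - m
Z(P) = -9 + √(-4 - P) (Z(P) = -9 + √((-1 - P) - 3) = -9 + √(-4 - P))
O(A, G) = 8
O(Z(D), -21)*l = 8*(-13/4) = -26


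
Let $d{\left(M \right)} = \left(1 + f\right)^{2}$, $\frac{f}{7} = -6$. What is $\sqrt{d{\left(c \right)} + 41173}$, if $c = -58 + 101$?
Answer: $\sqrt{42854} \approx 207.01$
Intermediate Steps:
$f = -42$ ($f = 7 \left(-6\right) = -42$)
$c = 43$
$d{\left(M \right)} = 1681$ ($d{\left(M \right)} = \left(1 - 42\right)^{2} = \left(-41\right)^{2} = 1681$)
$\sqrt{d{\left(c \right)} + 41173} = \sqrt{1681 + 41173} = \sqrt{42854}$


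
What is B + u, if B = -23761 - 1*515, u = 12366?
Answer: -11910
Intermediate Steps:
B = -24276 (B = -23761 - 515 = -24276)
B + u = -24276 + 12366 = -11910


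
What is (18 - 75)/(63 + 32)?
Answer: -3/5 ≈ -0.60000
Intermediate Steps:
(18 - 75)/(63 + 32) = -57/95 = -57*1/95 = -3/5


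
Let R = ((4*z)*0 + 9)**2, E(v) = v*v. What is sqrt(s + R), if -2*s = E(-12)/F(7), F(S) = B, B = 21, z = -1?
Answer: sqrt(3801)/7 ≈ 8.8075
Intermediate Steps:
E(v) = v**2
F(S) = 21
s = -24/7 (s = -(-12)**2/(2*21) = -72/21 = -1/2*48/7 = -24/7 ≈ -3.4286)
R = 81 (R = ((4*(-1))*0 + 9)**2 = (-4*0 + 9)**2 = (0 + 9)**2 = 9**2 = 81)
sqrt(s + R) = sqrt(-24/7 + 81) = sqrt(543/7) = sqrt(3801)/7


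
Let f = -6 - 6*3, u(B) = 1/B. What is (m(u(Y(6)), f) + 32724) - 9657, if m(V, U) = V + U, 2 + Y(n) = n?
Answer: 92173/4 ≈ 23043.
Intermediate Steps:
Y(n) = -2 + n
f = -24 (f = -6 - 18 = -24)
m(V, U) = U + V
(m(u(Y(6)), f) + 32724) - 9657 = ((-24 + 1/(-2 + 6)) + 32724) - 9657 = ((-24 + 1/4) + 32724) - 9657 = (-95/4 + 32724) - 9657 = 130801/4 - 9657 = 92173/4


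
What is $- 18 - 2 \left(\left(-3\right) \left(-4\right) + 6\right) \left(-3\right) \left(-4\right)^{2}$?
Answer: $-31104$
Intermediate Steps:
$- 18 - 2 \left(\left(-3\right) \left(-4\right) + 6\right) \left(-3\right) \left(-4\right)^{2} = - 18 - 2 \left(12 + 6\right) \left(-3\right) 16 = - 18 \left(-2\right) 18 \left(-3\right) 16 = - 18 \left(\left(-36\right) \left(-3\right)\right) 16 = \left(-18\right) 108 \cdot 16 = \left(-1944\right) 16 = -31104$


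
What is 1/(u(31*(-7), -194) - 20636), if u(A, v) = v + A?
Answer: -1/21047 ≈ -4.7513e-5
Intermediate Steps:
u(A, v) = A + v
1/(u(31*(-7), -194) - 20636) = 1/((31*(-7) - 194) - 20636) = 1/((-217 - 194) - 20636) = 1/(-411 - 20636) = 1/(-21047) = -1/21047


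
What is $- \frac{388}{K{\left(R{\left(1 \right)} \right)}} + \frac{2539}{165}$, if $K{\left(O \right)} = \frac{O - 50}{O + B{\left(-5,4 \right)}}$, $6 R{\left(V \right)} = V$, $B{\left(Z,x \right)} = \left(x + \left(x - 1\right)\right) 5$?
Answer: $\frac{14267381}{49335} \approx 289.19$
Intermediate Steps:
$B{\left(Z,x \right)} = -5 + 10 x$ ($B{\left(Z,x \right)} = \left(x + \left(-1 + x\right)\right) 5 = \left(-1 + 2 x\right) 5 = -5 + 10 x$)
$R{\left(V \right)} = \frac{V}{6}$
$K{\left(O \right)} = \frac{-50 + O}{35 + O}$ ($K{\left(O \right)} = \frac{O - 50}{O + \left(-5 + 10 \cdot 4\right)} = \frac{-50 + O}{O + \left(-5 + 40\right)} = \frac{-50 + O}{O + 35} = \frac{-50 + O}{35 + O}$)
$- \frac{388}{K{\left(R{\left(1 \right)} \right)}} + \frac{2539}{165} = - \frac{388}{\frac{1}{35 + \frac{1}{6} \cdot 1} \left(-50 + \frac{1}{6} \cdot 1\right)} + \frac{2539}{165} = - \frac{388}{\frac{1}{35 + \frac{1}{6}} \left(-50 + \frac{1}{6}\right)} + 2539 \cdot \frac{1}{165} = - \frac{388}{\frac{1}{\frac{211}{6}} \left(- \frac{299}{6}\right)} + \frac{2539}{165} = - \frac{388}{\frac{6}{211} \left(- \frac{299}{6}\right)} + \frac{2539}{165} = - \frac{388}{- \frac{299}{211}} + \frac{2539}{165} = \left(-388\right) \left(- \frac{211}{299}\right) + \frac{2539}{165} = \frac{81868}{299} + \frac{2539}{165} = \frac{14267381}{49335}$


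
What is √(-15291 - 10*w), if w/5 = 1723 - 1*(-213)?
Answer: I*√112091 ≈ 334.8*I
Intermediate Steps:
w = 9680 (w = 5*(1723 - 1*(-213)) = 5*(1723 + 213) = 5*1936 = 9680)
√(-15291 - 10*w) = √(-15291 - 10*9680) = √(-15291 - 96800) = √(-112091) = I*√112091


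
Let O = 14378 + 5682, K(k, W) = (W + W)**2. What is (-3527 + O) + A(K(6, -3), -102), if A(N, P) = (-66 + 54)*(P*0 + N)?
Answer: 16101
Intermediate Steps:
K(k, W) = 4*W**2 (K(k, W) = (2*W)**2 = 4*W**2)
A(N, P) = -12*N (A(N, P) = -12*(0 + N) = -12*N)
O = 20060
(-3527 + O) + A(K(6, -3), -102) = (-3527 + 20060) - 48*(-3)**2 = 16533 - 48*9 = 16533 - 12*36 = 16533 - 432 = 16101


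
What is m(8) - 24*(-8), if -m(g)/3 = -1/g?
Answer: 1539/8 ≈ 192.38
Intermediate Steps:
m(g) = 3/g (m(g) = -(-3)/g = 3/g)
m(8) - 24*(-8) = 3/8 - 24*(-8) = 3*(⅛) + 192 = 3/8 + 192 = 1539/8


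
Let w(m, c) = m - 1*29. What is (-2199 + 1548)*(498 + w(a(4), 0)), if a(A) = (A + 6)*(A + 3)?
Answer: -350889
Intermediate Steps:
a(A) = (3 + A)*(6 + A) (a(A) = (6 + A)*(3 + A) = (3 + A)*(6 + A))
w(m, c) = -29 + m (w(m, c) = m - 29 = -29 + m)
(-2199 + 1548)*(498 + w(a(4), 0)) = (-2199 + 1548)*(498 + (-29 + (18 + 4² + 9*4))) = -651*(498 + (-29 + (18 + 16 + 36))) = -651*(498 + (-29 + 70)) = -651*(498 + 41) = -651*539 = -350889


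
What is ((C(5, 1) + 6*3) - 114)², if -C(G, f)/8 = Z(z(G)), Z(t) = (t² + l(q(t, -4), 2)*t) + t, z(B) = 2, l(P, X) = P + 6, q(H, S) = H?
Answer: 73984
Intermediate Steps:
l(P, X) = 6 + P
Z(t) = t + t² + t*(6 + t) (Z(t) = (t² + (6 + t)*t) + t = (t² + t*(6 + t)) + t = t + t² + t*(6 + t))
C(G, f) = -176 (C(G, f) = -16*(7 + 2*2) = -16*(7 + 4) = -16*11 = -8*22 = -176)
((C(5, 1) + 6*3) - 114)² = ((-176 + 6*3) - 114)² = ((-176 + 18) - 114)² = (-158 - 114)² = (-272)² = 73984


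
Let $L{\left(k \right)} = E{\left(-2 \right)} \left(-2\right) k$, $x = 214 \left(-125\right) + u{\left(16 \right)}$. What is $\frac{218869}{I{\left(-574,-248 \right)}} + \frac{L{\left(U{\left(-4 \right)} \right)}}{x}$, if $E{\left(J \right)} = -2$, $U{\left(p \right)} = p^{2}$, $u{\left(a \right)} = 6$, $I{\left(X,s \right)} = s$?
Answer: $- \frac{731681051}{829064} \approx -882.54$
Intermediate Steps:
$x = -26744$ ($x = 214 \left(-125\right) + 6 = -26750 + 6 = -26744$)
$L{\left(k \right)} = 4 k$ ($L{\left(k \right)} = \left(-2\right) \left(-2\right) k = 4 k$)
$\frac{218869}{I{\left(-574,-248 \right)}} + \frac{L{\left(U{\left(-4 \right)} \right)}}{x} = \frac{218869}{-248} + \frac{4 \left(-4\right)^{2}}{-26744} = 218869 \left(- \frac{1}{248}\right) + 4 \cdot 16 \left(- \frac{1}{26744}\right) = - \frac{218869}{248} + 64 \left(- \frac{1}{26744}\right) = - \frac{218869}{248} - \frac{8}{3343} = - \frac{731681051}{829064}$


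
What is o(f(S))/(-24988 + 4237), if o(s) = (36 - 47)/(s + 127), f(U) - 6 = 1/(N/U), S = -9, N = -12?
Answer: 44/11101785 ≈ 3.9633e-6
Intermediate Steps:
f(U) = 6 - U/12 (f(U) = 6 + 1/(-12/U) = 6 - U/12)
o(s) = -11/(127 + s)
o(f(S))/(-24988 + 4237) = (-11/(127 + (6 - 1/12*(-9))))/(-24988 + 4237) = -11/(127 + (6 + 3/4))/(-20751) = -11/(127 + 27/4)*(-1/20751) = -11/535/4*(-1/20751) = -11*4/535*(-1/20751) = -44/535*(-1/20751) = 44/11101785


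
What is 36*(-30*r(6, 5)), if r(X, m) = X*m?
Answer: -32400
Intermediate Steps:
36*(-30*r(6, 5)) = 36*(-180*5) = 36*(-30*30) = 36*(-900) = -32400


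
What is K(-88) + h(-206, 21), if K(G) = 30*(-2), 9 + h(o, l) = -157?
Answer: -226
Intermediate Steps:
h(o, l) = -166 (h(o, l) = -9 - 157 = -166)
K(G) = -60
K(-88) + h(-206, 21) = -60 - 166 = -226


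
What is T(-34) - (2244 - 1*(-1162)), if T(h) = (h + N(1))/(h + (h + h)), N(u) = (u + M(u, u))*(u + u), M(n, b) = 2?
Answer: -173692/51 ≈ -3405.7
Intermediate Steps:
N(u) = 2*u*(2 + u) (N(u) = (u + 2)*(u + u) = (2 + u)*(2*u) = 2*u*(2 + u))
T(h) = (6 + h)/(3*h) (T(h) = (h + 2*1*(2 + 1))/(h + (h + h)) = (h + 2*1*3)/(h + 2*h) = (h + 6)/((3*h)) = (6 + h)*(1/(3*h)) = (6 + h)/(3*h))
T(-34) - (2244 - 1*(-1162)) = (⅓)*(6 - 34)/(-34) - (2244 - 1*(-1162)) = (⅓)*(-1/34)*(-28) - (2244 + 1162) = 14/51 - 1*3406 = 14/51 - 3406 = -173692/51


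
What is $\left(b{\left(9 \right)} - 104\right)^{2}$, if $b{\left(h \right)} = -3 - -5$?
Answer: $10404$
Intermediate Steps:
$b{\left(h \right)} = 2$ ($b{\left(h \right)} = -3 + 5 = 2$)
$\left(b{\left(9 \right)} - 104\right)^{2} = \left(2 - 104\right)^{2} = \left(-102\right)^{2} = 10404$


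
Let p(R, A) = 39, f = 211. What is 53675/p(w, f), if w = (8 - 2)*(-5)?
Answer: 53675/39 ≈ 1376.3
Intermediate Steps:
w = -30 (w = 6*(-5) = -30)
53675/p(w, f) = 53675/39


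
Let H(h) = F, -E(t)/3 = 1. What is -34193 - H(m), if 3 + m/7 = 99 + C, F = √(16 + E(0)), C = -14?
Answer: -34193 - √13 ≈ -34197.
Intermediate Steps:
E(t) = -3 (E(t) = -3*1 = -3)
F = √13 (F = √(16 - 3) = √13 ≈ 3.6056)
m = 574 (m = -21 + 7*(99 - 14) = -21 + 7*85 = -21 + 595 = 574)
H(h) = √13
-34193 - H(m) = -34193 - √13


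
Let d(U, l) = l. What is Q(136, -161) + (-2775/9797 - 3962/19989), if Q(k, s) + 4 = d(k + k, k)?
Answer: 25755569567/195832233 ≈ 131.52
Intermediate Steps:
Q(k, s) = -4 + k
Q(136, -161) + (-2775/9797 - 3962/19989) = (-4 + 136) + (-2775/9797 - 3962/19989) = 132 + (-2775*1/9797 - 3962*1/19989) = 132 + (-2775/9797 - 3962/19989) = 132 - 94285189/195832233 = 25755569567/195832233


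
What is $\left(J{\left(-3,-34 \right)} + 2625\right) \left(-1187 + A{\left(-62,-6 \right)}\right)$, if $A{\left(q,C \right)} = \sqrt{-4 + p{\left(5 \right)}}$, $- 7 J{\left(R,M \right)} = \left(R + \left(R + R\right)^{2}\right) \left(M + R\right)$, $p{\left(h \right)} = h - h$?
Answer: $- \frac{23260452}{7} + \frac{39192 i}{7} \approx -3.3229 \cdot 10^{6} + 5598.9 i$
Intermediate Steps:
$p{\left(h \right)} = 0$
$J{\left(R,M \right)} = - \frac{\left(M + R\right) \left(R + 4 R^{2}\right)}{7}$ ($J{\left(R,M \right)} = - \frac{\left(R + \left(R + R\right)^{2}\right) \left(M + R\right)}{7} = - \frac{\left(R + \left(2 R\right)^{2}\right) \left(M + R\right)}{7} = - \frac{\left(R + 4 R^{2}\right) \left(M + R\right)}{7} = - \frac{\left(M + R\right) \left(R + 4 R^{2}\right)}{7}$)
$A{\left(q,C \right)} = 2 i$ ($A{\left(q,C \right)} = \sqrt{-4 + 0} = \sqrt{-4} = 2 i$)
$\left(J{\left(-3,-34 \right)} + 2625\right) \left(-1187 + A{\left(-62,-6 \right)}\right) = \left(\left(- \frac{1}{7}\right) \left(-3\right) \left(-34 - 3 + 4 \left(-3\right)^{2} + 4 \left(-34\right) \left(-3\right)\right) + 2625\right) \left(-1187 + 2 i\right) = \left(\left(- \frac{1}{7}\right) \left(-3\right) \left(-34 - 3 + 4 \cdot 9 + 408\right) + 2625\right) \left(-1187 + 2 i\right) = \left(\left(- \frac{1}{7}\right) \left(-3\right) \left(-34 - 3 + 36 + 408\right) + 2625\right) \left(-1187 + 2 i\right) = \left(\left(- \frac{1}{7}\right) \left(-3\right) 407 + 2625\right) \left(-1187 + 2 i\right) = \left(\frac{1221}{7} + 2625\right) \left(-1187 + 2 i\right) = \frac{19596 \left(-1187 + 2 i\right)}{7} = - \frac{23260452}{7} + \frac{39192 i}{7}$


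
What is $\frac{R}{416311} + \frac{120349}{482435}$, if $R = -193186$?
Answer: $- \frac{6156725053}{28691856755} \approx -0.21458$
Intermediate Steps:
$\frac{R}{416311} + \frac{120349}{482435} = - \frac{193186}{416311} + \frac{120349}{482435} = \left(-193186\right) \frac{1}{416311} + 120349 \cdot \frac{1}{482435} = - \frac{27598}{59473} + \frac{120349}{482435} = - \frac{6156725053}{28691856755}$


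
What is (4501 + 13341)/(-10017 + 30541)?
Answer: 8921/10262 ≈ 0.86932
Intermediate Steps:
(4501 + 13341)/(-10017 + 30541) = 17842/20524 = 17842*(1/20524) = 8921/10262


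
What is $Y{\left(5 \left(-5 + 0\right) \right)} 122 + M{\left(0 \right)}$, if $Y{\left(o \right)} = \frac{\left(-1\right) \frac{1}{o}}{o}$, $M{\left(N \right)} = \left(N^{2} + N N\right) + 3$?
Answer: $\frac{1753}{625} \approx 2.8048$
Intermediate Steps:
$M{\left(N \right)} = 3 + 2 N^{2}$ ($M{\left(N \right)} = \left(N^{2} + N^{2}\right) + 3 = 2 N^{2} + 3 = 3 + 2 N^{2}$)
$Y{\left(o \right)} = - \frac{1}{o^{2}}$
$Y{\left(5 \left(-5 + 0\right) \right)} 122 + M{\left(0 \right)} = - \frac{1}{25 \left(-5 + 0\right)^{2}} \cdot 122 + \left(3 + 2 \cdot 0^{2}\right) = - \frac{1}{625} \cdot 122 + \left(3 + 2 \cdot 0\right) = - \frac{1}{625} \cdot 122 + \left(3 + 0\right) = \left(-1\right) \frac{1}{625} \cdot 122 + 3 = \left(- \frac{1}{625}\right) 122 + 3 = - \frac{122}{625} + 3 = \frac{1753}{625}$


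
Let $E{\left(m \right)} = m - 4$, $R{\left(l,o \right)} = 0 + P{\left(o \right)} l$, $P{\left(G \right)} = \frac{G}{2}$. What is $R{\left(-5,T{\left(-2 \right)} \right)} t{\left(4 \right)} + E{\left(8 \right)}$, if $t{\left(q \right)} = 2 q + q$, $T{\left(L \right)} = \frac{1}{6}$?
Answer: $-1$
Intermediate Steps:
$P{\left(G \right)} = \frac{G}{2}$ ($P{\left(G \right)} = G \frac{1}{2} = \frac{G}{2}$)
$T{\left(L \right)} = \frac{1}{6}$
$t{\left(q \right)} = 3 q$
$R{\left(l,o \right)} = \frac{l o}{2}$ ($R{\left(l,o \right)} = 0 + \frac{o}{2} l = 0 + \frac{l o}{2} = \frac{l o}{2}$)
$E{\left(m \right)} = -4 + m$
$R{\left(-5,T{\left(-2 \right)} \right)} t{\left(4 \right)} + E{\left(8 \right)} = \frac{1}{2} \left(-5\right) \frac{1}{6} \cdot 3 \cdot 4 + \left(-4 + 8\right) = \left(- \frac{5}{12}\right) 12 + 4 = -5 + 4 = -1$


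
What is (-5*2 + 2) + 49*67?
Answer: 3275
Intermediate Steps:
(-5*2 + 2) + 49*67 = (-10 + 2) + 3283 = -8 + 3283 = 3275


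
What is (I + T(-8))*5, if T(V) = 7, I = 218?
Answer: 1125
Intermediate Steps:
(I + T(-8))*5 = (218 + 7)*5 = 225*5 = 1125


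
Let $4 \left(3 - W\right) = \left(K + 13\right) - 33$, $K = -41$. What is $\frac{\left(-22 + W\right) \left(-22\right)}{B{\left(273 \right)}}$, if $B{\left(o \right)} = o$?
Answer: $\frac{55}{182} \approx 0.3022$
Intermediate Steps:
$W = \frac{73}{4}$ ($W = 3 - \frac{\left(-41 + 13\right) - 33}{4} = 3 - \frac{-28 - 33}{4} = 3 - - \frac{61}{4} = 3 + \frac{61}{4} = \frac{73}{4} \approx 18.25$)
$\frac{\left(-22 + W\right) \left(-22\right)}{B{\left(273 \right)}} = \frac{\left(-22 + \frac{73}{4}\right) \left(-22\right)}{273} = \left(- \frac{15}{4}\right) \left(-22\right) \frac{1}{273} = \frac{165}{2} \cdot \frac{1}{273} = \frac{55}{182}$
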